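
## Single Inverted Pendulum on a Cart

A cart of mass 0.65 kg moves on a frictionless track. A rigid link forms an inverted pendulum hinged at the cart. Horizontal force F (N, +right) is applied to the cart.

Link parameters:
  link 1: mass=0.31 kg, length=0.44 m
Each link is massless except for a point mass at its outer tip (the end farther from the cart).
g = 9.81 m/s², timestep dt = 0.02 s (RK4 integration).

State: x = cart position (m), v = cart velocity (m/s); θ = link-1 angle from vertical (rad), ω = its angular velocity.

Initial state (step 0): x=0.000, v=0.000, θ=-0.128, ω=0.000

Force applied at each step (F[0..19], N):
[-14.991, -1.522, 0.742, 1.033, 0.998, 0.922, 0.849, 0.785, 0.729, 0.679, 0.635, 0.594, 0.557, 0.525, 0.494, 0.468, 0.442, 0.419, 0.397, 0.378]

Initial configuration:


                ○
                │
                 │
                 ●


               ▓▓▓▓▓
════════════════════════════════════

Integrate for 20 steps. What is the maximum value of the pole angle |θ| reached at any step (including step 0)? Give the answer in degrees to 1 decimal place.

apply F[0]=-14.991 → step 1: x=-0.004, v=-0.447, θ=-0.119, ω=0.951
apply F[1]=-1.522 → step 2: x=-0.014, v=-0.483, θ=-0.099, ω=0.986
apply F[2]=+0.742 → step 3: x=-0.023, v=-0.453, θ=-0.081, ω=0.877
apply F[3]=+1.033 → step 4: x=-0.032, v=-0.415, θ=-0.064, ω=0.758
apply F[4]=+0.998 → step 5: x=-0.040, v=-0.379, θ=-0.050, ω=0.651
apply F[5]=+0.922 → step 6: x=-0.047, v=-0.346, θ=-0.038, ω=0.558
apply F[6]=+0.849 → step 7: x=-0.054, v=-0.317, θ=-0.028, ω=0.478
apply F[7]=+0.785 → step 8: x=-0.060, v=-0.291, θ=-0.019, ω=0.408
apply F[8]=+0.729 → step 9: x=-0.065, v=-0.267, θ=-0.011, ω=0.347
apply F[9]=+0.679 → step 10: x=-0.070, v=-0.245, θ=-0.005, ω=0.294
apply F[10]=+0.635 → step 11: x=-0.075, v=-0.226, θ=0.001, ω=0.248
apply F[11]=+0.594 → step 12: x=-0.079, v=-0.208, θ=0.005, ω=0.209
apply F[12]=+0.557 → step 13: x=-0.083, v=-0.191, θ=0.009, ω=0.174
apply F[13]=+0.525 → step 14: x=-0.087, v=-0.176, θ=0.012, ω=0.145
apply F[14]=+0.494 → step 15: x=-0.090, v=-0.162, θ=0.015, ω=0.119
apply F[15]=+0.468 → step 16: x=-0.094, v=-0.149, θ=0.017, ω=0.097
apply F[16]=+0.442 → step 17: x=-0.096, v=-0.137, θ=0.019, ω=0.077
apply F[17]=+0.419 → step 18: x=-0.099, v=-0.126, θ=0.020, ω=0.061
apply F[18]=+0.397 → step 19: x=-0.102, v=-0.116, θ=0.021, ω=0.047
apply F[19]=+0.378 → step 20: x=-0.104, v=-0.106, θ=0.022, ω=0.034
Max |angle| over trajectory = 0.128 rad = 7.3°.

Answer: 7.3°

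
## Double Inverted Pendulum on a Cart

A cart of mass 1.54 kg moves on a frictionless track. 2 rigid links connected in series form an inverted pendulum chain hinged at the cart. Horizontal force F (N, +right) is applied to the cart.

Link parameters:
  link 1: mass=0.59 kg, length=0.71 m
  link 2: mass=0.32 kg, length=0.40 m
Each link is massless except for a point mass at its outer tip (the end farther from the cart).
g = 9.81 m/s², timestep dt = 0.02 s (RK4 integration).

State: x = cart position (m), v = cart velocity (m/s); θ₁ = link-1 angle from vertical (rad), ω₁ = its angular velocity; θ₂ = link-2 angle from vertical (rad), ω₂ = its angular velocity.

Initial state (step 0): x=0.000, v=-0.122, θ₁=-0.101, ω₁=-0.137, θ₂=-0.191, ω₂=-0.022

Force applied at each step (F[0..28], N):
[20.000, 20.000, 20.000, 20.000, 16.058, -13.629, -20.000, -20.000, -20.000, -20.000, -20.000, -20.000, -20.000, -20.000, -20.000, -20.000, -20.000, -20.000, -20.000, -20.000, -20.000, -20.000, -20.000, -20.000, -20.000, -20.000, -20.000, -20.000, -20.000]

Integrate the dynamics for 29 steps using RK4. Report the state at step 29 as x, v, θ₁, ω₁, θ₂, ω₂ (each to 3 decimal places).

Answer: x=-0.541, v=-3.681, θ₁=-0.531, ω₁=1.090, θ₂=1.115, ω₂=8.354

Derivation:
apply F[0]=+20.000 → step 1: x=0.000, v=0.148, θ₁=-0.108, ω₁=-0.533, θ₂=-0.192, ω₂=-0.078
apply F[1]=+20.000 → step 2: x=0.006, v=0.418, θ₁=-0.122, ω₁=-0.933, θ₂=-0.194, ω₂=-0.125
apply F[2]=+20.000 → step 3: x=0.017, v=0.689, θ₁=-0.145, ω₁=-1.341, θ₂=-0.197, ω₂=-0.159
apply F[3]=+20.000 → step 4: x=0.033, v=0.959, θ₁=-0.176, ω₁=-1.758, θ₂=-0.200, ω₂=-0.176
apply F[4]=+16.058 → step 5: x=0.055, v=1.179, θ₁=-0.215, ω₁=-2.114, θ₂=-0.204, ω₂=-0.179
apply F[5]=-13.629 → step 6: x=0.077, v=1.025, θ₁=-0.256, ω₁=-1.971, θ₂=-0.207, ω₂=-0.160
apply F[6]=-20.000 → step 7: x=0.095, v=0.797, θ₁=-0.293, ω₁=-1.748, θ₂=-0.210, ω₂=-0.109
apply F[7]=-20.000 → step 8: x=0.109, v=0.576, θ₁=-0.326, ω₁=-1.551, θ₂=-0.211, ω₂=-0.027
apply F[8]=-20.000 → step 9: x=0.118, v=0.361, θ₁=-0.355, ω₁=-1.379, θ₂=-0.211, ω₂=0.084
apply F[9]=-20.000 → step 10: x=0.123, v=0.150, θ₁=-0.381, ω₁=-1.230, θ₂=-0.208, ω₂=0.225
apply F[10]=-20.000 → step 11: x=0.124, v=-0.056, θ₁=-0.404, ω₁=-1.100, θ₂=-0.202, ω₂=0.395
apply F[11]=-20.000 → step 12: x=0.121, v=-0.259, θ₁=-0.425, ω₁=-0.989, θ₂=-0.192, ω₂=0.594
apply F[12]=-20.000 → step 13: x=0.114, v=-0.459, θ₁=-0.444, ω₁=-0.893, θ₂=-0.178, ω₂=0.823
apply F[13]=-20.000 → step 14: x=0.103, v=-0.656, θ₁=-0.461, ω₁=-0.811, θ₂=-0.159, ω₂=1.082
apply F[14]=-20.000 → step 15: x=0.088, v=-0.853, θ₁=-0.476, ω₁=-0.742, θ₂=-0.134, ω₂=1.372
apply F[15]=-20.000 → step 16: x=0.069, v=-1.048, θ₁=-0.491, ω₁=-0.684, θ₂=-0.104, ω₂=1.695
apply F[16]=-20.000 → step 17: x=0.046, v=-1.243, θ₁=-0.504, ω₁=-0.633, θ₂=-0.066, ω₂=2.050
apply F[17]=-20.000 → step 18: x=0.019, v=-1.438, θ₁=-0.516, ω₁=-0.588, θ₂=-0.021, ω₂=2.438
apply F[18]=-20.000 → step 19: x=-0.012, v=-1.634, θ₁=-0.527, ω₁=-0.544, θ₂=0.031, ω₂=2.857
apply F[19]=-20.000 → step 20: x=-0.046, v=-1.831, θ₁=-0.538, ω₁=-0.498, θ₂=0.093, ω₂=3.305
apply F[20]=-20.000 → step 21: x=-0.085, v=-2.030, θ₁=-0.547, ω₁=-0.443, θ₂=0.164, ω₂=3.781
apply F[21]=-20.000 → step 22: x=-0.128, v=-2.232, θ₁=-0.555, ω₁=-0.374, θ₂=0.244, ω₂=4.279
apply F[22]=-20.000 → step 23: x=-0.174, v=-2.435, θ₁=-0.562, ω₁=-0.284, θ₂=0.335, ω₂=4.798
apply F[23]=-20.000 → step 24: x=-0.225, v=-2.641, θ₁=-0.567, ω₁=-0.167, θ₂=0.436, ω₂=5.336
apply F[24]=-20.000 → step 25: x=-0.280, v=-2.848, θ₁=-0.568, ω₁=-0.014, θ₂=0.549, ω₂=5.891
apply F[25]=-20.000 → step 26: x=-0.339, v=-3.056, θ₁=-0.567, ω₁=0.181, θ₂=0.672, ω₂=6.467
apply F[26]=-20.000 → step 27: x=-0.402, v=-3.265, θ₁=-0.561, ω₁=0.425, θ₂=0.808, ω₂=7.065
apply F[27]=-20.000 → step 28: x=-0.470, v=-3.473, θ₁=-0.549, ω₁=0.726, θ₂=0.955, ω₂=7.693
apply F[28]=-20.000 → step 29: x=-0.541, v=-3.681, θ₁=-0.531, ω₁=1.090, θ₂=1.115, ω₂=8.354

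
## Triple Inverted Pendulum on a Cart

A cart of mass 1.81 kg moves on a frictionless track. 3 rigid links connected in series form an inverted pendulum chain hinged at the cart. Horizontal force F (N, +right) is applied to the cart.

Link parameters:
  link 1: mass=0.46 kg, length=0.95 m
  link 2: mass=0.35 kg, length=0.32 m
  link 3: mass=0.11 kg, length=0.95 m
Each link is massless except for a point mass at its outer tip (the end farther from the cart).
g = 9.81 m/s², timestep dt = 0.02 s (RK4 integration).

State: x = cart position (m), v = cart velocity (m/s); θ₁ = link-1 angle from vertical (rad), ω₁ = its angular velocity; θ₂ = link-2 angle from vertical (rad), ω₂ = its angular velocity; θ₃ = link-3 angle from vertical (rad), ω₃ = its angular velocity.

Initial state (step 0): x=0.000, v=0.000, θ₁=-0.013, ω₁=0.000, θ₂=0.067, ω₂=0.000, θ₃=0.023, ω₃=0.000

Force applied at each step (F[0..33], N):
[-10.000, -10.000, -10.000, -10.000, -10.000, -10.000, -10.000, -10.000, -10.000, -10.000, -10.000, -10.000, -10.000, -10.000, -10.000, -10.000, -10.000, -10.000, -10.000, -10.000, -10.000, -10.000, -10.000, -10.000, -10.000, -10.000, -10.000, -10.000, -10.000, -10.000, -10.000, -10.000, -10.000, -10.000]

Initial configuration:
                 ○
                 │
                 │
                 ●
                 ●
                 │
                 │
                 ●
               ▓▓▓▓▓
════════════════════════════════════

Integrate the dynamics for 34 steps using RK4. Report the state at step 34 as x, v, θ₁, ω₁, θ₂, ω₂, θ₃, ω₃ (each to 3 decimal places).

apply F[0]=-10.000 → step 1: x=-0.001, v=-0.109, θ₁=-0.012, ω₁=0.096, θ₂=0.068, ω₂=0.107, θ₃=0.023, ω₃=-0.012
apply F[1]=-10.000 → step 2: x=-0.004, v=-0.219, θ₁=-0.009, ω₁=0.192, θ₂=0.071, ω₂=0.213, θ₃=0.023, ω₃=-0.025
apply F[2]=-10.000 → step 3: x=-0.010, v=-0.328, θ₁=-0.004, ω₁=0.290, θ₂=0.077, ω₂=0.321, θ₃=0.022, ω₃=-0.038
apply F[3]=-10.000 → step 4: x=-0.018, v=-0.439, θ₁=0.002, ω₁=0.390, θ₂=0.084, ω₂=0.430, θ₃=0.021, ω₃=-0.054
apply F[4]=-10.000 → step 5: x=-0.027, v=-0.550, θ₁=0.011, ω₁=0.492, θ₂=0.094, ω₂=0.539, θ₃=0.020, ω₃=-0.072
apply F[5]=-10.000 → step 6: x=-0.040, v=-0.662, θ₁=0.022, ω₁=0.597, θ₂=0.106, ω₂=0.650, θ₃=0.018, ω₃=-0.092
apply F[6]=-10.000 → step 7: x=-0.054, v=-0.775, θ₁=0.035, ω₁=0.706, θ₂=0.120, ω₂=0.762, θ₃=0.016, ω₃=-0.116
apply F[7]=-10.000 → step 8: x=-0.071, v=-0.890, θ₁=0.050, ω₁=0.820, θ₂=0.136, ω₂=0.875, θ₃=0.013, ω₃=-0.143
apply F[8]=-10.000 → step 9: x=-0.089, v=-1.005, θ₁=0.068, ω₁=0.938, θ₂=0.155, ω₂=0.988, θ₃=0.010, ω₃=-0.173
apply F[9]=-10.000 → step 10: x=-0.111, v=-1.122, θ₁=0.088, ω₁=1.063, θ₂=0.176, ω₂=1.100, θ₃=0.006, ω₃=-0.207
apply F[10]=-10.000 → step 11: x=-0.134, v=-1.240, θ₁=0.111, ω₁=1.193, θ₂=0.199, ω₂=1.210, θ₃=0.002, ω₃=-0.244
apply F[11]=-10.000 → step 12: x=-0.160, v=-1.360, θ₁=0.136, ω₁=1.331, θ₂=0.224, ω₂=1.315, θ₃=-0.003, ω₃=-0.284
apply F[12]=-10.000 → step 13: x=-0.189, v=-1.480, θ₁=0.164, ω₁=1.475, θ₂=0.251, ω₂=1.415, θ₃=-0.009, ω₃=-0.325
apply F[13]=-10.000 → step 14: x=-0.220, v=-1.601, θ₁=0.195, ω₁=1.628, θ₂=0.281, ω₂=1.505, θ₃=-0.016, ω₃=-0.365
apply F[14]=-10.000 → step 15: x=-0.253, v=-1.722, θ₁=0.229, ω₁=1.788, θ₂=0.312, ω₂=1.584, θ₃=-0.024, ω₃=-0.405
apply F[15]=-10.000 → step 16: x=-0.288, v=-1.843, θ₁=0.266, ω₁=1.956, θ₂=0.344, ω₂=1.648, θ₃=-0.032, ω₃=-0.440
apply F[16]=-10.000 → step 17: x=-0.327, v=-1.963, θ₁=0.307, ω₁=2.131, θ₂=0.377, ω₂=1.696, θ₃=-0.042, ω₃=-0.468
apply F[17]=-10.000 → step 18: x=-0.367, v=-2.080, θ₁=0.352, ω₁=2.312, θ₂=0.412, ω₂=1.724, θ₃=-0.051, ω₃=-0.487
apply F[18]=-10.000 → step 19: x=-0.410, v=-2.194, θ₁=0.400, ω₁=2.499, θ₂=0.446, ω₂=1.733, θ₃=-0.061, ω₃=-0.493
apply F[19]=-10.000 → step 20: x=-0.455, v=-2.304, θ₁=0.452, ω₁=2.690, θ₂=0.481, ω₂=1.725, θ₃=-0.071, ω₃=-0.484
apply F[20]=-10.000 → step 21: x=-0.502, v=-2.408, θ₁=0.507, ω₁=2.883, θ₂=0.515, ω₂=1.703, θ₃=-0.080, ω₃=-0.456
apply F[21]=-10.000 → step 22: x=-0.551, v=-2.504, θ₁=0.567, ω₁=3.075, θ₂=0.549, ω₂=1.675, θ₃=-0.089, ω₃=-0.406
apply F[22]=-10.000 → step 23: x=-0.602, v=-2.591, θ₁=0.630, ω₁=3.264, θ₂=0.582, ω₂=1.651, θ₃=-0.096, ω₃=-0.333
apply F[23]=-10.000 → step 24: x=-0.654, v=-2.667, θ₁=0.698, ω₁=3.447, θ₂=0.615, ω₂=1.641, θ₃=-0.102, ω₃=-0.236
apply F[24]=-10.000 → step 25: x=-0.709, v=-2.733, θ₁=0.768, ω₁=3.622, θ₂=0.648, ω₂=1.661, θ₃=-0.106, ω₃=-0.114
apply F[25]=-10.000 → step 26: x=-0.764, v=-2.785, θ₁=0.842, ω₁=3.787, θ₂=0.682, ω₂=1.724, θ₃=-0.106, ω₃=0.034
apply F[26]=-10.000 → step 27: x=-0.820, v=-2.825, θ₁=0.920, ω₁=3.940, θ₂=0.717, ω₂=1.842, θ₃=-0.104, ω₃=0.206
apply F[27]=-10.000 → step 28: x=-0.877, v=-2.852, θ₁=1.000, ω₁=4.081, θ₂=0.756, ω₂=2.026, θ₃=-0.098, ω₃=0.403
apply F[28]=-10.000 → step 29: x=-0.934, v=-2.866, θ₁=1.083, ω₁=4.209, θ₂=0.799, ω₂=2.282, θ₃=-0.088, ω₃=0.624
apply F[29]=-10.000 → step 30: x=-0.991, v=-2.867, θ₁=1.168, ω₁=4.325, θ₂=0.848, ω₂=2.614, θ₃=-0.073, ω₃=0.870
apply F[30]=-10.000 → step 31: x=-1.048, v=-2.855, θ₁=1.256, ω₁=4.429, θ₂=0.904, ω₂=3.019, θ₃=-0.053, ω₃=1.143
apply F[31]=-10.000 → step 32: x=-1.105, v=-2.830, θ₁=1.345, ω₁=4.521, θ₂=0.969, ω₂=3.494, θ₃=-0.027, ω₃=1.447
apply F[32]=-10.000 → step 33: x=-1.162, v=-2.793, θ₁=1.436, ω₁=4.603, θ₂=1.044, ω₂=4.031, θ₃=0.005, ω₃=1.788
apply F[33]=-10.000 → step 34: x=-1.217, v=-2.742, θ₁=1.529, ω₁=4.674, θ₂=1.130, ω₂=4.616, θ₃=0.045, ω₃=2.173

Answer: x=-1.217, v=-2.742, θ₁=1.529, ω₁=4.674, θ₂=1.130, ω₂=4.616, θ₃=0.045, ω₃=2.173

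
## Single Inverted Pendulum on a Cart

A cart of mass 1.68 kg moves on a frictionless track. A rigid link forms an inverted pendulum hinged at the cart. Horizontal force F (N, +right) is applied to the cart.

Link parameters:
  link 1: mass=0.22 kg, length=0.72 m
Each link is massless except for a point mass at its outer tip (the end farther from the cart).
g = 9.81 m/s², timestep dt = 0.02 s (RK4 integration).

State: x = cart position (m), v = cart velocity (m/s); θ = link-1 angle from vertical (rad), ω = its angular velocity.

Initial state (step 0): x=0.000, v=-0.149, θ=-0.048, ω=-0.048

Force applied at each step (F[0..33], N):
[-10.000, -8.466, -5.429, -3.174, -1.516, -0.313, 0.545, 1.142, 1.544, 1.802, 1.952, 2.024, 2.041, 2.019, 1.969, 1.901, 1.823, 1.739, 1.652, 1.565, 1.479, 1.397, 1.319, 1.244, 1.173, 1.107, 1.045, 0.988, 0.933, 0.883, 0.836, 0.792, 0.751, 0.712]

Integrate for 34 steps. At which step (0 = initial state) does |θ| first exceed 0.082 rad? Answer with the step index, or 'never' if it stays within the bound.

Answer: never

Derivation:
apply F[0]=-10.000 → step 1: x=-0.004, v=-0.267, θ=-0.047, ω=0.102
apply F[1]=-8.466 → step 2: x=-0.010, v=-0.366, θ=-0.044, ω=0.228
apply F[2]=-5.429 → step 3: x=-0.018, v=-0.430, θ=-0.039, ω=0.305
apply F[3]=-3.174 → step 4: x=-0.027, v=-0.467, θ=-0.032, ω=0.346
apply F[4]=-1.516 → step 5: x=-0.037, v=-0.484, θ=-0.025, ω=0.362
apply F[5]=-0.313 → step 6: x=-0.047, v=-0.487, θ=-0.018, ω=0.361
apply F[6]=+0.545 → step 7: x=-0.056, v=-0.480, θ=-0.011, ω=0.348
apply F[7]=+1.142 → step 8: x=-0.066, v=-0.467, θ=-0.004, ω=0.326
apply F[8]=+1.544 → step 9: x=-0.075, v=-0.448, θ=0.002, ω=0.300
apply F[9]=+1.802 → step 10: x=-0.084, v=-0.427, θ=0.008, ω=0.272
apply F[10]=+1.952 → step 11: x=-0.092, v=-0.404, θ=0.013, ω=0.243
apply F[11]=+2.024 → step 12: x=-0.100, v=-0.380, θ=0.018, ω=0.214
apply F[12]=+2.041 → step 13: x=-0.107, v=-0.356, θ=0.022, ω=0.187
apply F[13]=+2.019 → step 14: x=-0.114, v=-0.333, θ=0.025, ω=0.161
apply F[14]=+1.969 → step 15: x=-0.121, v=-0.310, θ=0.028, ω=0.136
apply F[15]=+1.901 → step 16: x=-0.127, v=-0.288, θ=0.030, ω=0.114
apply F[16]=+1.823 → step 17: x=-0.132, v=-0.267, θ=0.033, ω=0.093
apply F[17]=+1.739 → step 18: x=-0.137, v=-0.248, θ=0.034, ω=0.075
apply F[18]=+1.652 → step 19: x=-0.142, v=-0.229, θ=0.036, ω=0.058
apply F[19]=+1.565 → step 20: x=-0.146, v=-0.211, θ=0.037, ω=0.044
apply F[20]=+1.479 → step 21: x=-0.150, v=-0.194, θ=0.037, ω=0.031
apply F[21]=+1.397 → step 22: x=-0.154, v=-0.179, θ=0.038, ω=0.019
apply F[22]=+1.319 → step 23: x=-0.158, v=-0.164, θ=0.038, ω=0.009
apply F[23]=+1.244 → step 24: x=-0.161, v=-0.150, θ=0.038, ω=0.000
apply F[24]=+1.173 → step 25: x=-0.164, v=-0.137, θ=0.038, ω=-0.007
apply F[25]=+1.107 → step 26: x=-0.166, v=-0.125, θ=0.038, ω=-0.014
apply F[26]=+1.045 → step 27: x=-0.169, v=-0.114, θ=0.038, ω=-0.020
apply F[27]=+0.988 → step 28: x=-0.171, v=-0.103, θ=0.037, ω=-0.025
apply F[28]=+0.933 → step 29: x=-0.173, v=-0.093, θ=0.037, ω=-0.029
apply F[29]=+0.883 → step 30: x=-0.175, v=-0.083, θ=0.036, ω=-0.032
apply F[30]=+0.836 → step 31: x=-0.176, v=-0.074, θ=0.035, ω=-0.035
apply F[31]=+0.792 → step 32: x=-0.177, v=-0.066, θ=0.035, ω=-0.037
apply F[32]=+0.751 → step 33: x=-0.179, v=-0.057, θ=0.034, ω=-0.039
apply F[33]=+0.712 → step 34: x=-0.180, v=-0.050, θ=0.033, ω=-0.041
max |θ| = 0.048 ≤ 0.082 over all 35 states.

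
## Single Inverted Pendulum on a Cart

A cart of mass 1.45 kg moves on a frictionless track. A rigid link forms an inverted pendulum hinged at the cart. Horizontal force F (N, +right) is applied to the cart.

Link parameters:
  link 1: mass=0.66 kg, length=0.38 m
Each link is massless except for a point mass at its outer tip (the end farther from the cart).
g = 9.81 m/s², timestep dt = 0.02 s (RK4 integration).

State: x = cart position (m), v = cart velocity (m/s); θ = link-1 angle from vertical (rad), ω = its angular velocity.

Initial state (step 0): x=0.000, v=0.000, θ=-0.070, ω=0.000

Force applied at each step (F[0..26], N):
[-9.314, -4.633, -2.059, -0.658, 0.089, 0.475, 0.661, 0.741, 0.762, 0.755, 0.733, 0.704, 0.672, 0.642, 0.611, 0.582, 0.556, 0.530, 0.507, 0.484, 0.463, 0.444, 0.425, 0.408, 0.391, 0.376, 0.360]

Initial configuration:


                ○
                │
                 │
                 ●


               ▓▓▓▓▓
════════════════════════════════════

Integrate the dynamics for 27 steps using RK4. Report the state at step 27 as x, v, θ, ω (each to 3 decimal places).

Answer: x=-0.063, v=-0.040, θ=0.014, ω=-0.006

Derivation:
apply F[0]=-9.314 → step 1: x=-0.001, v=-0.122, θ=-0.067, ω=0.285
apply F[1]=-4.633 → step 2: x=-0.004, v=-0.180, θ=-0.060, ω=0.405
apply F[2]=-2.059 → step 3: x=-0.008, v=-0.204, θ=-0.052, ω=0.437
apply F[3]=-0.658 → step 4: x=-0.012, v=-0.208, θ=-0.043, ω=0.425
apply F[4]=+0.089 → step 5: x=-0.016, v=-0.204, θ=-0.035, ω=0.393
apply F[5]=+0.475 → step 6: x=-0.020, v=-0.194, θ=-0.028, ω=0.352
apply F[6]=+0.661 → step 7: x=-0.024, v=-0.183, θ=-0.021, ω=0.310
apply F[7]=+0.741 → step 8: x=-0.028, v=-0.171, θ=-0.015, ω=0.269
apply F[8]=+0.762 → step 9: x=-0.031, v=-0.160, θ=-0.010, ω=0.232
apply F[9]=+0.755 → step 10: x=-0.034, v=-0.149, θ=-0.006, ω=0.199
apply F[10]=+0.733 → step 11: x=-0.037, v=-0.138, θ=-0.002, ω=0.169
apply F[11]=+0.704 → step 12: x=-0.040, v=-0.128, θ=0.001, ω=0.143
apply F[12]=+0.672 → step 13: x=-0.042, v=-0.119, θ=0.003, ω=0.120
apply F[13]=+0.642 → step 14: x=-0.044, v=-0.111, θ=0.006, ω=0.101
apply F[14]=+0.611 → step 15: x=-0.046, v=-0.103, θ=0.008, ω=0.083
apply F[15]=+0.582 → step 16: x=-0.048, v=-0.096, θ=0.009, ω=0.069
apply F[16]=+0.556 → step 17: x=-0.050, v=-0.089, θ=0.010, ω=0.056
apply F[17]=+0.530 → step 18: x=-0.052, v=-0.083, θ=0.011, ω=0.045
apply F[18]=+0.507 → step 19: x=-0.054, v=-0.077, θ=0.012, ω=0.035
apply F[19]=+0.484 → step 20: x=-0.055, v=-0.071, θ=0.013, ω=0.027
apply F[20]=+0.463 → step 21: x=-0.056, v=-0.066, θ=0.013, ω=0.020
apply F[21]=+0.444 → step 22: x=-0.058, v=-0.061, θ=0.014, ω=0.014
apply F[22]=+0.425 → step 23: x=-0.059, v=-0.056, θ=0.014, ω=0.008
apply F[23]=+0.408 → step 24: x=-0.060, v=-0.052, θ=0.014, ω=0.004
apply F[24]=+0.391 → step 25: x=-0.061, v=-0.048, θ=0.014, ω=0.000
apply F[25]=+0.376 → step 26: x=-0.062, v=-0.044, θ=0.014, ω=-0.003
apply F[26]=+0.360 → step 27: x=-0.063, v=-0.040, θ=0.014, ω=-0.006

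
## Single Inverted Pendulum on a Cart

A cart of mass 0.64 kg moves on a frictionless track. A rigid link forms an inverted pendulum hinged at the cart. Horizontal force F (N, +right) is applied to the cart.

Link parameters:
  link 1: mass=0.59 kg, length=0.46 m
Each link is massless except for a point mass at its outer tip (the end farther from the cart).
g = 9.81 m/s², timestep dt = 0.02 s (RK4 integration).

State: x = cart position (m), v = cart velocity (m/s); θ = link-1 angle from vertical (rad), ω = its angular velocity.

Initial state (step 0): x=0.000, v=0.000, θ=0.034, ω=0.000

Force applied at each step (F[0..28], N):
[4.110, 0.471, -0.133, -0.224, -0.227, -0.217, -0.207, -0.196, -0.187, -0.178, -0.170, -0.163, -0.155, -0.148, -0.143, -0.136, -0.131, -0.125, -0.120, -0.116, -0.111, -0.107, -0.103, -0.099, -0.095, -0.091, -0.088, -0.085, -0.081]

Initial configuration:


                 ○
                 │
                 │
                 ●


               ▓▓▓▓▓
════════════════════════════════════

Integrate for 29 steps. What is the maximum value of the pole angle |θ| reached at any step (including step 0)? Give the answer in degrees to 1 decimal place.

apply F[0]=+4.110 → step 1: x=0.001, v=0.122, θ=0.031, ω=-0.252
apply F[1]=+0.471 → step 2: x=0.004, v=0.132, θ=0.026, ω=-0.260
apply F[2]=-0.133 → step 3: x=0.006, v=0.123, θ=0.021, ω=-0.231
apply F[3]=-0.224 → step 4: x=0.009, v=0.113, θ=0.017, ω=-0.200
apply F[4]=-0.227 → step 5: x=0.011, v=0.103, θ=0.013, ω=-0.172
apply F[5]=-0.217 → step 6: x=0.013, v=0.094, θ=0.010, ω=-0.148
apply F[6]=-0.207 → step 7: x=0.015, v=0.086, θ=0.007, ω=-0.127
apply F[7]=-0.196 → step 8: x=0.016, v=0.079, θ=0.005, ω=-0.108
apply F[8]=-0.187 → step 9: x=0.018, v=0.072, θ=0.003, ω=-0.092
apply F[9]=-0.178 → step 10: x=0.019, v=0.066, θ=0.001, ω=-0.078
apply F[10]=-0.170 → step 11: x=0.020, v=0.061, θ=-0.000, ω=-0.066
apply F[11]=-0.163 → step 12: x=0.022, v=0.056, θ=-0.001, ω=-0.056
apply F[12]=-0.155 → step 13: x=0.023, v=0.051, θ=-0.002, ω=-0.047
apply F[13]=-0.148 → step 14: x=0.024, v=0.047, θ=-0.003, ω=-0.039
apply F[14]=-0.143 → step 15: x=0.025, v=0.043, θ=-0.004, ω=-0.032
apply F[15]=-0.136 → step 16: x=0.025, v=0.040, θ=-0.004, ω=-0.026
apply F[16]=-0.131 → step 17: x=0.026, v=0.037, θ=-0.005, ω=-0.021
apply F[17]=-0.125 → step 18: x=0.027, v=0.034, θ=-0.005, ω=-0.016
apply F[18]=-0.120 → step 19: x=0.027, v=0.031, θ=-0.005, ω=-0.013
apply F[19]=-0.116 → step 20: x=0.028, v=0.028, θ=-0.006, ω=-0.009
apply F[20]=-0.111 → step 21: x=0.029, v=0.026, θ=-0.006, ω=-0.007
apply F[21]=-0.107 → step 22: x=0.029, v=0.023, θ=-0.006, ω=-0.004
apply F[22]=-0.103 → step 23: x=0.030, v=0.021, θ=-0.006, ω=-0.002
apply F[23]=-0.099 → step 24: x=0.030, v=0.019, θ=-0.006, ω=-0.000
apply F[24]=-0.095 → step 25: x=0.030, v=0.017, θ=-0.006, ω=0.001
apply F[25]=-0.091 → step 26: x=0.031, v=0.016, θ=-0.006, ω=0.002
apply F[26]=-0.088 → step 27: x=0.031, v=0.014, θ=-0.006, ω=0.003
apply F[27]=-0.085 → step 28: x=0.031, v=0.012, θ=-0.006, ω=0.004
apply F[28]=-0.081 → step 29: x=0.031, v=0.011, θ=-0.006, ω=0.005
Max |angle| over trajectory = 0.034 rad = 1.9°.

Answer: 1.9°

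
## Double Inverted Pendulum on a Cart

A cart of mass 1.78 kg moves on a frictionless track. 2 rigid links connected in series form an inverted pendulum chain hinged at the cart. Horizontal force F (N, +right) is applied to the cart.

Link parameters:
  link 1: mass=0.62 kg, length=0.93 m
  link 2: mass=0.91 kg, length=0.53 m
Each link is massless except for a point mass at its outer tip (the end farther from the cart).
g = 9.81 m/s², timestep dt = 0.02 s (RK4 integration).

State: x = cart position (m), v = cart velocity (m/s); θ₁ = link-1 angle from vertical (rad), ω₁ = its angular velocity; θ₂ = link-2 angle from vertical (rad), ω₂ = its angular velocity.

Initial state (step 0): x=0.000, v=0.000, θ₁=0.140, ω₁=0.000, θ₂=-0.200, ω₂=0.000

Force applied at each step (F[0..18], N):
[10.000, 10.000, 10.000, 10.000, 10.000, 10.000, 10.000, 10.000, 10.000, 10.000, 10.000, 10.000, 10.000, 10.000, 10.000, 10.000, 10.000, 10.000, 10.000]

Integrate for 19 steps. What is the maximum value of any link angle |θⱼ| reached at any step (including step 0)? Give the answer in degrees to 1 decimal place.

Answer: 71.6°

Derivation:
apply F[0]=+10.000 → step 1: x=0.001, v=0.091, θ₁=0.140, ω₁=0.021, θ₂=-0.203, ω₂=-0.277
apply F[1]=+10.000 → step 2: x=0.004, v=0.182, θ₁=0.141, ω₁=0.042, θ₂=-0.211, ω₂=-0.555
apply F[2]=+10.000 → step 3: x=0.008, v=0.274, θ₁=0.142, ω₁=0.063, θ₂=-0.225, ω₂=-0.838
apply F[3]=+10.000 → step 4: x=0.015, v=0.365, θ₁=0.143, ω₁=0.083, θ₂=-0.245, ω₂=-1.126
apply F[4]=+10.000 → step 5: x=0.023, v=0.458, θ₁=0.145, ω₁=0.103, θ₂=-0.270, ω₂=-1.420
apply F[5]=+10.000 → step 6: x=0.033, v=0.551, θ₁=0.147, ω₁=0.120, θ₂=-0.301, ω₂=-1.719
apply F[6]=+10.000 → step 7: x=0.045, v=0.645, θ₁=0.150, ω₁=0.132, θ₂=-0.339, ω₂=-2.023
apply F[7]=+10.000 → step 8: x=0.059, v=0.740, θ₁=0.153, ω₁=0.138, θ₂=-0.382, ω₂=-2.330
apply F[8]=+10.000 → step 9: x=0.074, v=0.836, θ₁=0.155, ω₁=0.134, θ₂=-0.432, ω₂=-2.636
apply F[9]=+10.000 → step 10: x=0.092, v=0.933, θ₁=0.158, ω₁=0.117, θ₂=-0.488, ω₂=-2.941
apply F[10]=+10.000 → step 11: x=0.112, v=1.031, θ₁=0.160, ω₁=0.085, θ₂=-0.550, ω₂=-3.241
apply F[11]=+10.000 → step 12: x=0.133, v=1.131, θ₁=0.161, ω₁=0.033, θ₂=-0.617, ω₂=-3.535
apply F[12]=+10.000 → step 13: x=0.157, v=1.231, θ₁=0.161, ω₁=-0.039, θ₂=-0.691, ω₂=-3.824
apply F[13]=+10.000 → step 14: x=0.183, v=1.333, θ₁=0.159, ω₁=-0.136, θ₂=-0.770, ω₂=-4.106
apply F[14]=+10.000 → step 15: x=0.210, v=1.436, θ₁=0.156, ω₁=-0.259, θ₂=-0.855, ω₂=-4.385
apply F[15]=+10.000 → step 16: x=0.240, v=1.539, θ₁=0.149, ω₁=-0.412, θ₂=-0.946, ω₂=-4.661
apply F[16]=+10.000 → step 17: x=0.272, v=1.643, θ₁=0.139, ω₁=-0.595, θ₂=-1.042, ω₂=-4.936
apply F[17]=+10.000 → step 18: x=0.306, v=1.749, θ₁=0.125, ω₁=-0.812, θ₂=-1.143, ω₂=-5.210
apply F[18]=+10.000 → step 19: x=0.342, v=1.855, θ₁=0.106, ω₁=-1.064, θ₂=-1.250, ω₂=-5.485
Max |angle| over trajectory = 1.250 rad = 71.6°.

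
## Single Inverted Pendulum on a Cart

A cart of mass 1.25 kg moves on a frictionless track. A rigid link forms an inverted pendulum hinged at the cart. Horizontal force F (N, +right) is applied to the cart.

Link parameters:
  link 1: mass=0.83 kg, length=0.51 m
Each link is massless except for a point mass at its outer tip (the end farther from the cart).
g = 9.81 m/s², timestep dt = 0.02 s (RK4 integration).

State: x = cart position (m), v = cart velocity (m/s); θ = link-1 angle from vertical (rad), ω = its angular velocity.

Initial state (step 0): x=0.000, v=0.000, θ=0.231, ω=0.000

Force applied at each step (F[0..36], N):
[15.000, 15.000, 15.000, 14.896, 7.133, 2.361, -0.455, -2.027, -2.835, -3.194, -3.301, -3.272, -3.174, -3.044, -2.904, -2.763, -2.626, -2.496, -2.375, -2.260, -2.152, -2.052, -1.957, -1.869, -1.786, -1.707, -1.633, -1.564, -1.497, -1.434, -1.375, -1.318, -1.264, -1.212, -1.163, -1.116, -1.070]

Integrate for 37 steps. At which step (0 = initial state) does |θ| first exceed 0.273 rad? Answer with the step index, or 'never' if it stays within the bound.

apply F[0]=+15.000 → step 1: x=0.002, v=0.204, θ=0.228, ω=-0.302
apply F[1]=+15.000 → step 2: x=0.008, v=0.409, θ=0.219, ω=-0.609
apply F[2]=+15.000 → step 3: x=0.018, v=0.617, θ=0.204, ω=-0.927
apply F[3]=+14.896 → step 4: x=0.033, v=0.828, θ=0.182, ω=-1.258
apply F[4]=+7.133 → step 5: x=0.050, v=0.920, θ=0.155, ω=-1.372
apply F[5]=+2.361 → step 6: x=0.069, v=0.941, θ=0.128, ω=-1.359
apply F[6]=-0.455 → step 7: x=0.088, v=0.921, θ=0.102, ω=-1.275
apply F[7]=-2.027 → step 8: x=0.106, v=0.878, θ=0.078, ω=-1.156
apply F[8]=-2.835 → step 9: x=0.123, v=0.825, θ=0.056, ω=-1.027
apply F[9]=-3.194 → step 10: x=0.139, v=0.768, θ=0.037, ω=-0.898
apply F[10]=-3.301 → step 11: x=0.153, v=0.712, θ=0.020, ω=-0.777
apply F[11]=-3.272 → step 12: x=0.167, v=0.658, θ=0.005, ω=-0.666
apply F[12]=-3.174 → step 13: x=0.180, v=0.607, θ=-0.007, ω=-0.567
apply F[13]=-3.044 → step 14: x=0.191, v=0.560, θ=-0.017, ω=-0.480
apply F[14]=-2.904 → step 15: x=0.202, v=0.516, θ=-0.026, ω=-0.403
apply F[15]=-2.763 → step 16: x=0.212, v=0.476, θ=-0.034, ω=-0.335
apply F[16]=-2.626 → step 17: x=0.221, v=0.439, θ=-0.040, ω=-0.276
apply F[17]=-2.496 → step 18: x=0.230, v=0.404, θ=-0.045, ω=-0.225
apply F[18]=-2.375 → step 19: x=0.237, v=0.373, θ=-0.049, ω=-0.181
apply F[19]=-2.260 → step 20: x=0.244, v=0.343, θ=-0.052, ω=-0.142
apply F[20]=-2.152 → step 21: x=0.251, v=0.315, θ=-0.054, ω=-0.109
apply F[21]=-2.052 → step 22: x=0.257, v=0.290, θ=-0.056, ω=-0.080
apply F[22]=-1.957 → step 23: x=0.263, v=0.266, θ=-0.058, ω=-0.055
apply F[23]=-1.869 → step 24: x=0.268, v=0.244, θ=-0.059, ω=-0.034
apply F[24]=-1.786 → step 25: x=0.272, v=0.223, θ=-0.059, ω=-0.016
apply F[25]=-1.707 → step 26: x=0.277, v=0.203, θ=-0.059, ω=-0.000
apply F[26]=-1.633 → step 27: x=0.281, v=0.185, θ=-0.059, ω=0.013
apply F[27]=-1.564 → step 28: x=0.284, v=0.168, θ=-0.059, ω=0.024
apply F[28]=-1.497 → step 29: x=0.287, v=0.151, θ=-0.058, ω=0.034
apply F[29]=-1.434 → step 30: x=0.290, v=0.136, θ=-0.057, ω=0.042
apply F[30]=-1.375 → step 31: x=0.293, v=0.121, θ=-0.056, ω=0.048
apply F[31]=-1.318 → step 32: x=0.295, v=0.108, θ=-0.055, ω=0.054
apply F[32]=-1.264 → step 33: x=0.297, v=0.094, θ=-0.054, ω=0.058
apply F[33]=-1.212 → step 34: x=0.299, v=0.082, θ=-0.053, ω=0.062
apply F[34]=-1.163 → step 35: x=0.300, v=0.070, θ=-0.052, ω=0.065
apply F[35]=-1.116 → step 36: x=0.302, v=0.059, θ=-0.051, ω=0.067
apply F[36]=-1.070 → step 37: x=0.303, v=0.049, θ=-0.049, ω=0.068
max |θ| = 0.231 ≤ 0.273 over all 38 states.

Answer: never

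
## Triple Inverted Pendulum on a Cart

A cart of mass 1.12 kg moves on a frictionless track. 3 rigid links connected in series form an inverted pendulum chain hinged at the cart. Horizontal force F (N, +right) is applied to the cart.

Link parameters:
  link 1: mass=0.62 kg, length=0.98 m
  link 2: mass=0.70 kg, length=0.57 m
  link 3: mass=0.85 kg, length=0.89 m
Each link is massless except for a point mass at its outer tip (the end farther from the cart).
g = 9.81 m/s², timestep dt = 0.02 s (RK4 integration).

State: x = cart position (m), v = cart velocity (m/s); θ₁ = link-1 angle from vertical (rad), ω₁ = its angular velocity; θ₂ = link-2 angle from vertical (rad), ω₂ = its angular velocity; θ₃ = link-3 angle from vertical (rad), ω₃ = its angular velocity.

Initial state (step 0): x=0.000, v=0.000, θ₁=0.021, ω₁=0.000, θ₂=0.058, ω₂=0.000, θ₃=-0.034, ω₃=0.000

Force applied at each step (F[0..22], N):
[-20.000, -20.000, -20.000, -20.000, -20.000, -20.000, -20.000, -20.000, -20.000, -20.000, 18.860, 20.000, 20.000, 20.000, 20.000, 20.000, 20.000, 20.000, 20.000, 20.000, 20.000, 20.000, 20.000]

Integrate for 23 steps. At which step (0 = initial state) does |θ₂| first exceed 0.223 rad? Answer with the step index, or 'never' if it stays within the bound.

apply F[0]=-20.000 → step 1: x=-0.004, v=-0.365, θ₁=0.025, ω₁=0.360, θ₂=0.059, ω₂=0.077, θ₃=-0.034, ω₃=-0.042
apply F[1]=-20.000 → step 2: x=-0.015, v=-0.732, θ₁=0.035, ω₁=0.727, θ₂=0.061, ω₂=0.146, θ₃=-0.036, ω₃=-0.084
apply F[2]=-20.000 → step 3: x=-0.033, v=-1.103, θ₁=0.054, ω₁=1.106, θ₂=0.064, ω₂=0.198, θ₃=-0.038, ω₃=-0.124
apply F[3]=-20.000 → step 4: x=-0.059, v=-1.478, θ₁=0.080, ω₁=1.500, θ₂=0.069, ω₂=0.229, θ₃=-0.041, ω₃=-0.159
apply F[4]=-20.000 → step 5: x=-0.092, v=-1.853, θ₁=0.114, ω₁=1.907, θ₂=0.074, ω₂=0.238, θ₃=-0.044, ω₃=-0.187
apply F[5]=-20.000 → step 6: x=-0.133, v=-2.224, θ₁=0.156, ω₁=2.316, θ₂=0.078, ω₂=0.233, θ₃=-0.048, ω₃=-0.203
apply F[6]=-20.000 → step 7: x=-0.181, v=-2.582, θ₁=0.206, ω₁=2.712, θ₂=0.083, ω₂=0.233, θ₃=-0.052, ω₃=-0.204
apply F[7]=-20.000 → step 8: x=-0.236, v=-2.917, θ₁=0.264, ω₁=3.072, θ₂=0.088, ω₂=0.264, θ₃=-0.056, ω₃=-0.188
apply F[8]=-20.000 → step 9: x=-0.297, v=-3.220, θ₁=0.329, ω₁=3.378, θ₂=0.094, ω₂=0.355, θ₃=-0.059, ω₃=-0.154
apply F[9]=-20.000 → step 10: x=-0.365, v=-3.488, θ₁=0.399, ω₁=3.621, θ₂=0.102, ω₂=0.523, θ₃=-0.062, ω₃=-0.105
apply F[10]=+18.860 → step 11: x=-0.431, v=-3.188, θ₁=0.470, ω₁=3.461, θ₂=0.112, ω₂=0.449, θ₃=-0.064, ω₃=-0.122
apply F[11]=+20.000 → step 12: x=-0.492, v=-2.890, θ₁=0.538, ω₁=3.347, θ₂=0.120, ω₂=0.323, θ₃=-0.067, ω₃=-0.148
apply F[12]=+20.000 → step 13: x=-0.547, v=-2.605, θ₁=0.604, ω₁=3.279, θ₂=0.125, ω₂=0.163, θ₃=-0.070, ω₃=-0.177
apply F[13]=+20.000 → step 14: x=-0.596, v=-2.329, θ₁=0.669, ω₁=3.246, θ₂=0.126, ω₂=-0.022, θ₃=-0.074, ω₃=-0.206
apply F[14]=+20.000 → step 15: x=-0.640, v=-2.056, θ₁=0.734, ω₁=3.240, θ₂=0.124, ω₂=-0.225, θ₃=-0.079, ω₃=-0.234
apply F[15]=+20.000 → step 16: x=-0.679, v=-1.784, θ₁=0.799, ω₁=3.255, θ₂=0.117, ω₂=-0.439, θ₃=-0.083, ω₃=-0.259
apply F[16]=+20.000 → step 17: x=-0.712, v=-1.511, θ₁=0.864, ω₁=3.286, θ₂=0.106, ω₂=-0.657, θ₃=-0.089, ω₃=-0.280
apply F[17]=+20.000 → step 18: x=-0.739, v=-1.234, θ₁=0.930, ω₁=3.328, θ₂=0.091, ω₂=-0.876, θ₃=-0.095, ω₃=-0.296
apply F[18]=+20.000 → step 19: x=-0.761, v=-0.951, θ₁=0.997, ω₁=3.380, θ₂=0.071, ω₂=-1.090, θ₃=-0.101, ω₃=-0.308
apply F[19]=+20.000 → step 20: x=-0.777, v=-0.664, θ₁=1.066, ω₁=3.440, θ₂=0.048, ω₂=-1.295, θ₃=-0.107, ω₃=-0.315
apply F[20]=+20.000 → step 21: x=-0.787, v=-0.370, θ₁=1.135, ω₁=3.507, θ₂=0.020, ω₂=-1.488, θ₃=-0.113, ω₃=-0.319
apply F[21]=+20.000 → step 22: x=-0.792, v=-0.069, θ₁=1.206, ω₁=3.581, θ₂=-0.012, ω₂=-1.667, θ₃=-0.120, ω₃=-0.320
apply F[22]=+20.000 → step 23: x=-0.790, v=0.238, θ₁=1.278, ω₁=3.664, θ₂=-0.047, ω₂=-1.827, θ₃=-0.126, ω₃=-0.320
max |θ₂| = 0.126 ≤ 0.223 over all 24 states.

Answer: never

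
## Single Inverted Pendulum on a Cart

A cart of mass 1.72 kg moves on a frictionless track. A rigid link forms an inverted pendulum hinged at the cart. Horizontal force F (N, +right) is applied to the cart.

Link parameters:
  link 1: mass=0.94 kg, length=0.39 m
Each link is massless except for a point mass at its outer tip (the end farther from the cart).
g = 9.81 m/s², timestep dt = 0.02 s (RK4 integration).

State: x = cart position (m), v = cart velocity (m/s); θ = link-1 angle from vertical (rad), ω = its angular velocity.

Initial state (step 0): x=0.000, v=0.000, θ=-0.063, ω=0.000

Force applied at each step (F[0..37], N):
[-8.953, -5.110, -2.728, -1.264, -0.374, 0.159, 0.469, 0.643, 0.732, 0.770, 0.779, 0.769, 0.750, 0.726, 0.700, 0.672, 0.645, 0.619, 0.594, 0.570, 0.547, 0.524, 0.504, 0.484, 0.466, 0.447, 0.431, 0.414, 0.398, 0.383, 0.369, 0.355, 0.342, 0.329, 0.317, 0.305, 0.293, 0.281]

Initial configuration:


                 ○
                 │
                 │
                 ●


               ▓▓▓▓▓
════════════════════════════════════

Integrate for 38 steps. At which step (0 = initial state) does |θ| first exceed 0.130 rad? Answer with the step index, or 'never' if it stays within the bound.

Answer: never

Derivation:
apply F[0]=-8.953 → step 1: x=-0.001, v=-0.097, θ=-0.061, ω=0.218
apply F[1]=-5.110 → step 2: x=-0.003, v=-0.150, θ=-0.055, ω=0.324
apply F[2]=-2.728 → step 3: x=-0.007, v=-0.176, θ=-0.049, ω=0.365
apply F[3]=-1.264 → step 4: x=-0.010, v=-0.186, θ=-0.041, ω=0.368
apply F[4]=-0.374 → step 5: x=-0.014, v=-0.187, θ=-0.034, ω=0.350
apply F[5]=+0.159 → step 6: x=-0.018, v=-0.182, θ=-0.027, ω=0.321
apply F[6]=+0.469 → step 7: x=-0.021, v=-0.174, θ=-0.021, ω=0.288
apply F[7]=+0.643 → step 8: x=-0.025, v=-0.164, θ=-0.016, ω=0.255
apply F[8]=+0.732 → step 9: x=-0.028, v=-0.154, θ=-0.011, ω=0.223
apply F[9]=+0.770 → step 10: x=-0.031, v=-0.144, θ=-0.007, ω=0.193
apply F[10]=+0.779 → step 11: x=-0.034, v=-0.135, θ=-0.003, ω=0.165
apply F[11]=+0.769 → step 12: x=-0.036, v=-0.126, θ=-0.000, ω=0.141
apply F[12]=+0.750 → step 13: x=-0.039, v=-0.117, θ=0.002, ω=0.120
apply F[13]=+0.726 → step 14: x=-0.041, v=-0.109, θ=0.005, ω=0.101
apply F[14]=+0.700 → step 15: x=-0.043, v=-0.101, θ=0.006, ω=0.084
apply F[15]=+0.672 → step 16: x=-0.045, v=-0.094, θ=0.008, ω=0.070
apply F[16]=+0.645 → step 17: x=-0.047, v=-0.088, θ=0.009, ω=0.057
apply F[17]=+0.619 → step 18: x=-0.048, v=-0.082, θ=0.010, ω=0.046
apply F[18]=+0.594 → step 19: x=-0.050, v=-0.076, θ=0.011, ω=0.037
apply F[19]=+0.570 → step 20: x=-0.052, v=-0.070, θ=0.012, ω=0.028
apply F[20]=+0.547 → step 21: x=-0.053, v=-0.065, θ=0.012, ω=0.021
apply F[21]=+0.524 → step 22: x=-0.054, v=-0.060, θ=0.013, ω=0.015
apply F[22]=+0.504 → step 23: x=-0.055, v=-0.056, θ=0.013, ω=0.010
apply F[23]=+0.484 → step 24: x=-0.056, v=-0.052, θ=0.013, ω=0.006
apply F[24]=+0.466 → step 25: x=-0.057, v=-0.048, θ=0.013, ω=0.002
apply F[25]=+0.447 → step 26: x=-0.058, v=-0.044, θ=0.013, ω=-0.001
apply F[26]=+0.431 → step 27: x=-0.059, v=-0.040, θ=0.013, ω=-0.004
apply F[27]=+0.414 → step 28: x=-0.060, v=-0.037, θ=0.013, ω=-0.006
apply F[28]=+0.398 → step 29: x=-0.061, v=-0.034, θ=0.013, ω=-0.008
apply F[29]=+0.383 → step 30: x=-0.061, v=-0.030, θ=0.013, ω=-0.010
apply F[30]=+0.369 → step 31: x=-0.062, v=-0.028, θ=0.012, ω=-0.011
apply F[31]=+0.355 → step 32: x=-0.062, v=-0.025, θ=0.012, ω=-0.012
apply F[32]=+0.342 → step 33: x=-0.063, v=-0.022, θ=0.012, ω=-0.013
apply F[33]=+0.329 → step 34: x=-0.063, v=-0.019, θ=0.012, ω=-0.014
apply F[34]=+0.317 → step 35: x=-0.064, v=-0.017, θ=0.011, ω=-0.014
apply F[35]=+0.305 → step 36: x=-0.064, v=-0.015, θ=0.011, ω=-0.015
apply F[36]=+0.293 → step 37: x=-0.064, v=-0.012, θ=0.011, ω=-0.015
apply F[37]=+0.281 → step 38: x=-0.064, v=-0.010, θ=0.010, ω=-0.015
max |θ| = 0.063 ≤ 0.130 over all 39 states.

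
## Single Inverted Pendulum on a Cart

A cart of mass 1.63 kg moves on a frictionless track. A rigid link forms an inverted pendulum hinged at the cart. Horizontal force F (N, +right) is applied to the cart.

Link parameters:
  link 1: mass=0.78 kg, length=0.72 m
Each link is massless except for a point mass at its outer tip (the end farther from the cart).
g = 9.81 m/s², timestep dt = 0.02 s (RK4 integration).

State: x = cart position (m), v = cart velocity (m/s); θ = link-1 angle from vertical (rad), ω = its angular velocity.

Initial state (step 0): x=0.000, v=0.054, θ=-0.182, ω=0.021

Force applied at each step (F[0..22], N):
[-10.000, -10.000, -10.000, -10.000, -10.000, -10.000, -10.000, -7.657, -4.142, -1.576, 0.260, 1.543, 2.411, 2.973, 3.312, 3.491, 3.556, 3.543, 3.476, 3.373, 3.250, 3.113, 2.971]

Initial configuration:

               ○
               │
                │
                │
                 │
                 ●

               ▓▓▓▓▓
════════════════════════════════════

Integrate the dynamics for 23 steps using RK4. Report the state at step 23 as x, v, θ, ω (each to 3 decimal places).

Answer: x=-0.249, v=-0.362, θ=0.041, ω=0.163

Derivation:
apply F[0]=-10.000 → step 1: x=0.000, v=-0.050, θ=-0.181, ω=0.114
apply F[1]=-10.000 → step 2: x=-0.002, v=-0.155, θ=-0.177, ω=0.209
apply F[2]=-10.000 → step 3: x=-0.006, v=-0.260, θ=-0.172, ω=0.305
apply F[3]=-10.000 → step 4: x=-0.012, v=-0.366, θ=-0.165, ω=0.404
apply F[4]=-10.000 → step 5: x=-0.021, v=-0.473, θ=-0.156, ω=0.507
apply F[5]=-10.000 → step 6: x=-0.031, v=-0.581, θ=-0.145, ω=0.615
apply F[6]=-10.000 → step 7: x=-0.044, v=-0.690, θ=-0.131, ω=0.727
apply F[7]=-7.657 → step 8: x=-0.059, v=-0.772, θ=-0.116, ω=0.807
apply F[8]=-4.142 → step 9: x=-0.075, v=-0.813, θ=-0.100, ω=0.834
apply F[9]=-1.576 → step 10: x=-0.091, v=-0.825, θ=-0.083, ω=0.825
apply F[10]=+0.260 → step 11: x=-0.107, v=-0.815, θ=-0.067, ω=0.791
apply F[11]=+1.543 → step 12: x=-0.123, v=-0.791, θ=-0.052, ω=0.741
apply F[12]=+2.411 → step 13: x=-0.139, v=-0.757, θ=-0.037, ω=0.683
apply F[13]=+2.973 → step 14: x=-0.154, v=-0.718, θ=-0.024, ω=0.620
apply F[14]=+3.312 → step 15: x=-0.168, v=-0.675, θ=-0.013, ω=0.556
apply F[15]=+3.491 → step 16: x=-0.181, v=-0.632, θ=-0.002, ω=0.493
apply F[16]=+3.556 → step 17: x=-0.193, v=-0.589, θ=0.007, ω=0.434
apply F[17]=+3.543 → step 18: x=-0.204, v=-0.546, θ=0.015, ω=0.378
apply F[18]=+3.476 → step 19: x=-0.215, v=-0.505, θ=0.022, ω=0.326
apply F[19]=+3.373 → step 20: x=-0.224, v=-0.466, θ=0.028, ω=0.279
apply F[20]=+3.250 → step 21: x=-0.233, v=-0.429, θ=0.033, ω=0.236
apply F[21]=+3.113 → step 22: x=-0.242, v=-0.394, θ=0.038, ω=0.197
apply F[22]=+2.971 → step 23: x=-0.249, v=-0.362, θ=0.041, ω=0.163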